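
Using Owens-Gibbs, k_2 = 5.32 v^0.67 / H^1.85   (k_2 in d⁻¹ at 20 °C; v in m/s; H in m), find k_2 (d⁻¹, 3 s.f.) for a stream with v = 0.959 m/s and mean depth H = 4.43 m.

k_2 ≈ 0.330 d⁻¹

k_2 = 5.32 × 0.959^0.67 / 4.43^1.85 = 5.32 × 0.9723 / 15.70 = 0.3295 d⁻¹.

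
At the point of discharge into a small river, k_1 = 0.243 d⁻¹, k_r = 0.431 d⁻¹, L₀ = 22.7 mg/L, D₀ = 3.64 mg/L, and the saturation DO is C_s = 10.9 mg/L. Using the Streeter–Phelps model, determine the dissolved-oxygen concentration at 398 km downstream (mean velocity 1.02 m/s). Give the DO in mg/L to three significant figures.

Travel time t = x/v = 398 km / (1.02 m/s) = 398000 m / 1.02 m/s = 390200 s = 4.516 d.
k_1 L₀/(k_r−k_1) = 0.243×22.7/(0.431−0.243) = 5.516/0.1880 = 29.34 mg/L.
e^(−k_1 t) = e^(−0.243×4.516) = 0.3337; e^(−k_r t) = e^(−0.431×4.516) = 0.1428.
D = 29.34 × (0.3337 − 0.1428) + 3.64 × 0.1428 = 5.603 + 0.5197 = 6.122 mg/L.
DO = C_s − D = 10.9 − 6.122 = 4.778 mg/L.

DO ≈ 4.78 mg/L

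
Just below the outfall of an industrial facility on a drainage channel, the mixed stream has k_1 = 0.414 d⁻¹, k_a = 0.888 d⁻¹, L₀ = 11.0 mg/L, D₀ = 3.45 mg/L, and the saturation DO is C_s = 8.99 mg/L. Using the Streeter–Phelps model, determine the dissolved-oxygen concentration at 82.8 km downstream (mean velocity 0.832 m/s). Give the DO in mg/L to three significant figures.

Travel time t = x/v = 82.8 km / (0.832 m/s) = 82800 m / 0.832 m/s = 99520 s = 1.152 d.
k_1 L₀/(k_a−k_1) = 0.414×11.0/(0.888−0.414) = 4.554/0.4740 = 9.608 mg/L.
e^(−k_1 t) = e^(−0.414×1.152) = 0.6207; e^(−k_a t) = e^(−0.888×1.152) = 0.3596.
D = 9.608 × (0.6207 − 0.3596) + 3.45 × 0.3596 = 2.509 + 1.241 = 3.750 mg/L.
DO = C_s − D = 8.99 − 3.750 = 5.240 mg/L.

DO ≈ 5.24 mg/L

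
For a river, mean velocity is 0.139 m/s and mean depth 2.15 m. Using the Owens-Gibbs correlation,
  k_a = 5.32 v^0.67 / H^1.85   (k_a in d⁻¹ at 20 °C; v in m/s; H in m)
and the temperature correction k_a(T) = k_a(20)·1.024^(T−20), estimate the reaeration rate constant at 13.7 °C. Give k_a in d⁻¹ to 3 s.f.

k_a ≈ 0.296 d⁻¹

k_a(20) = 5.32 × 0.139^0.67 / 2.15^1.85 = 5.32 × 0.2666 / 4.121 = 0.3441 d⁻¹.
k_a(13.7) = 0.3441 × 1.024^(13.7−20) = 0.3441 × 0.8612 = 0.2964 d⁻¹.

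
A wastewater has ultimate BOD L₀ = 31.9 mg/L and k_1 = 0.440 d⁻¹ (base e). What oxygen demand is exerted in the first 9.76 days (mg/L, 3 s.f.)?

y ≈ 31.5 mg/L

y_t = L₀(1 − e^(−k_1 t)) = 31.9 × (1 − e^(−0.440×9.76))
= 31.9 × (1 − 0.01364) = 31.9 × 0.9864 = 31.46 mg/L.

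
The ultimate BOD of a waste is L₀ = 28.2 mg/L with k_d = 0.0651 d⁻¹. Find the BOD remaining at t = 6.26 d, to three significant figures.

L ≈ 18.8 mg/L

L_t = L₀ e^(−k_d t) = 28.2 × e^(−0.0651×6.26) = 28.2 × 0.6653 = 18.76 mg/L.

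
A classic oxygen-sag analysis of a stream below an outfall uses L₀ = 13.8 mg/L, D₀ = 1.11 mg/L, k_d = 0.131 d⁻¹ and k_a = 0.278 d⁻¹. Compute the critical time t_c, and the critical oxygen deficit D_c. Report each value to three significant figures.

With k_a/k_d = 2.122 and 1 − D₀(k_a−k_d)/(k_d L₀) = 0.9097,
t_c = ln(2.122 × 0.9097) / (0.278 − 0.131) = ln(1.931) / 0.1470 = 0.6578/0.1470 = 4.475 d.
D_c = (k_d/k_a) L₀ e^(−k_d t_c) = (0.131/0.278) × 13.8 × e^(−0.131×4.475) = 0.4712 × 13.8 × 0.5564 = 3.618 mg/L.

t_c ≈ 4.48 d; D_c ≈ 3.62 mg/L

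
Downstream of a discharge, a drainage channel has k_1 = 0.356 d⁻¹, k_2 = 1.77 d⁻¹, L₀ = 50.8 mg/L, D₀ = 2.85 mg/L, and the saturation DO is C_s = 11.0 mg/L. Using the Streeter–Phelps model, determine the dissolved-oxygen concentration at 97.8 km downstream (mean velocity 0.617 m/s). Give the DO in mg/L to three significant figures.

DO ≈ 4.73 mg/L

Travel time t = x/v = 97.8 km / (0.617 m/s) = 97800 m / 0.617 m/s = 158500 s = 1.835 d.
k_1 L₀/(k_2−k_1) = 0.356×50.8/(1.77−0.356) = 18.08/1.414 = 12.79 mg/L.
e^(−k_1 t) = e^(−0.356×1.835) = 0.5204; e^(−k_2 t) = e^(−1.77×1.835) = 0.03888.
D = 12.79 × (0.5204 − 0.03888) + 2.85 × 0.03888 = 6.159 + 0.1108 = 6.270 mg/L.
DO = C_s − D = 11.0 − 6.270 = 4.730 mg/L.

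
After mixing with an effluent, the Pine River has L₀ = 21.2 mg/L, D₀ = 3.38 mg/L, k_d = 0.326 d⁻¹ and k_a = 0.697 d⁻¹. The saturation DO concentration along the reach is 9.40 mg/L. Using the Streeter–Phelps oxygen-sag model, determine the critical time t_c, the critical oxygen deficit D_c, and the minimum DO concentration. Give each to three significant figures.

With k_a/k_d = 2.138 and 1 − D₀(k_a−k_d)/(k_d L₀) = 0.8186,
t_c = ln(2.138 × 0.8186) / (0.697 − 0.326) = ln(1.750) / 0.3710 = 0.5597/0.3710 = 1.509 d.
L(t_c) = L₀ e^(−k_d t_c) = 21.2 × 0.6115 = 12.96 mg/L, and at the critical point k_a D_c = k_d L, so D_c = (0.326/0.697) × 12.96 = 6.064 mg/L.
Minimum DO = C_s − D_c = 9.40 − 6.064 = 3.336 mg/L.

t_c ≈ 1.51 d; D_c ≈ 6.06 mg/L; min DO ≈ 3.34 mg/L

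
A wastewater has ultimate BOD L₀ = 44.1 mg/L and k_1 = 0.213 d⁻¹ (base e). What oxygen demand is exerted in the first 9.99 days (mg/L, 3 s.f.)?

y_t = L₀(1 − e^(−k_1 t)) = 44.1 × (1 − e^(−0.213×9.99))
= 44.1 × (1 − 0.1191) = 44.1 × 0.8809 = 38.85 mg/L.

y ≈ 38.8 mg/L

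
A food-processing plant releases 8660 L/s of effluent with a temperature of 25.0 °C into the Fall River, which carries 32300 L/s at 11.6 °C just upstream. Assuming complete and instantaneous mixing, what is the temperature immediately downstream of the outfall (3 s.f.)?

Flow-weighted mixing: C = (Q_r C_r + Q_w C_w)/(Q_r + Q_w)
= (32300×11.6 + 8660×25.0)/(32300 + 8660) = 591200/40960 = 14.43 °C.

14.4 °C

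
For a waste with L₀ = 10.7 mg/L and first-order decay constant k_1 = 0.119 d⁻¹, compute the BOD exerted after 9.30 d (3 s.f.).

y_t = L₀(1 − e^(−k_1 t)) = 10.7 × (1 − e^(−0.119×9.30))
= 10.7 × (1 − 0.3306) = 10.7 × 0.6694 = 7.162 mg/L.

y ≈ 7.16 mg/L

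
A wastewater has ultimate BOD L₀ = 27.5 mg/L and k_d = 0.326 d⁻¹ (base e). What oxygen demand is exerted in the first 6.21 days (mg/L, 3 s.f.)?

y_t = L₀(1 − e^(−k_d t)) = 27.5 × (1 − e^(−0.326×6.21))
= 27.5 × (1 − 0.1321) = 27.5 × 0.8679 = 23.87 mg/L.

y ≈ 23.9 mg/L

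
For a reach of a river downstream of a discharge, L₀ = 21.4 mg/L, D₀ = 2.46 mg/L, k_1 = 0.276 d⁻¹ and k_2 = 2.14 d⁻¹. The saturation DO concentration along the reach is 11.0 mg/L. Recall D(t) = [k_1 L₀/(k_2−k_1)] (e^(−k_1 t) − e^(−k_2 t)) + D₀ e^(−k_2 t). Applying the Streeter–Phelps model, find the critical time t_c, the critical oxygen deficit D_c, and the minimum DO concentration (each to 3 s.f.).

t_c ≈ 0.295 d; D_c ≈ 2.54 mg/L; min DO ≈ 8.46 mg/L

t_c = [1/(k_2−k_1)] ln[(k_2/k_1)(1 − D₀(k_2−k_1)/(k_1 L₀))]
= [1/(2.14−0.276)] ln[(2.14/0.276)(1 − 2.46×1.864/(0.276×21.4))]
= (1/1.864) ln[7.754 × 0.2236] = 0.5365 × ln(1.734) = 0.5365 × 0.5505 = 0.2953 d.
L(t_c) = L₀ e^(−k_1 t_c) = 21.4 × 0.9217 = 19.72 mg/L, and at the critical point k_2 D_c = k_1 L, so D_c = (0.276/2.14) × 19.72 = 2.544 mg/L.
Minimum DO = C_s − D_c = 11.0 − 2.544 = 8.456 mg/L.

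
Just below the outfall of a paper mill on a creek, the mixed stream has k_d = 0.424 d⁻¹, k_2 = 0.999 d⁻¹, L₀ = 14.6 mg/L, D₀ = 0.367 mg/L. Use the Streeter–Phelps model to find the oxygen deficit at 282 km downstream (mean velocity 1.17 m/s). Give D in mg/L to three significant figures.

Travel time t = x/v = 282 km / (1.17 m/s) = 282000 m / 1.17 m/s = 241000 s = 2.790 d.
k_d L₀/(k_2−k_d) = 0.424×14.6/(0.999−0.424) = 6.190/0.5750 = 10.77 mg/L.
e^(−k_d t) = e^(−0.424×2.790) = 0.3064; e^(−k_2 t) = e^(−0.999×2.790) = 0.06161.
D = 10.77 × (0.3064 − 0.06161) + 0.367 × 0.06161 = 2.636 + 0.02261 = 2.658 mg/L.

D ≈ 2.66 mg/L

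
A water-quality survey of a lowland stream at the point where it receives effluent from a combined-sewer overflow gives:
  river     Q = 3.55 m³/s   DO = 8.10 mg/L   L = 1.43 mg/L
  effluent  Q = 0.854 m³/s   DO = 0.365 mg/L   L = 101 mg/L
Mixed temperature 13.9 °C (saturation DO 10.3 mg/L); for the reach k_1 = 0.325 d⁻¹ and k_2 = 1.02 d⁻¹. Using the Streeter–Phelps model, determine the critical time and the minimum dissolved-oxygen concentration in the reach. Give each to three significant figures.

t_c ≈ 0.954 d; minimum DO ≈ 5.45 mg/L

Mixed DO = (3.55×8.10 + 0.854×0.365)/(3.55+0.854) = 29.07/4.404 = 6.600 mg/L.
Mixed L₀ = (3.55×1.43 + 0.854×101)/(4.404) = 91.33/4.404 = 20.74 mg/L.
Initial deficit D₀ = C_s − DO₀ = 10.3 − 6.600 = 3.700 mg/L.
t_c = (1/0.6950) ln[(1.02/0.325)(1 − 3.700×0.6950/(0.325×20.74))] = 1.439 × ln(1.941) = 0.9543 d.
D_c = (0.325/1.02) × 20.74 × e^(−0.325×0.9543) = 0.3186 × 20.74 × 0.7333 = 4.846 mg/L.
Minimum DO = 10.3 − 4.846 = 5.454 mg/L.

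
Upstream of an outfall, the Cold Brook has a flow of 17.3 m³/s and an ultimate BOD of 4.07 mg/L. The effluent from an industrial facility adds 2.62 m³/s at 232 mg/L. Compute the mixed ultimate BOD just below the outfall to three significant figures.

34.0 mg/L

Flow-weighted mixing: C = (Q_r C_r + Q_w C_w)/(Q_r + Q_w)
= (17.3×4.07 + 2.62×232)/(17.3 + 2.62) = 678.3/19.92 = 34.05 mg/L.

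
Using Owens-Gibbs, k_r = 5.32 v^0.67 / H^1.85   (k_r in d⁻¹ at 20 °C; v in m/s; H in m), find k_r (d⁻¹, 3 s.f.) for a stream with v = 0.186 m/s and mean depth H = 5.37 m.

k_r = 5.32 × 0.186^0.67 / 5.37^1.85 = 5.32 × 0.3240 / 22.41 = 0.07692 d⁻¹.

k_r ≈ 0.0769 d⁻¹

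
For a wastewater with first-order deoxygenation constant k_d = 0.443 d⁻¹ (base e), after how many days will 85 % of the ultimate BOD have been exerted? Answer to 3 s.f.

y/L₀ = 1 − e^(−k_d t) = 0.85 ⇒ e^(−k_d t) = 0.150
t = −ln(0.150) / 0.443 = 1.897 / 0.443 = 4.282 d.

t ≈ 4.28 d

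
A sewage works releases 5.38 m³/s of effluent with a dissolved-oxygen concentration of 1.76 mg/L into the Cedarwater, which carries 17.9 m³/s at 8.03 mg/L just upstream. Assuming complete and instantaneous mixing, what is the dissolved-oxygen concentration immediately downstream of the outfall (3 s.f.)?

6.58 mg/L

Flow-weighted mixing: C = (Q_r C_r + Q_w C_w)/(Q_r + Q_w)
= (17.9×8.03 + 5.38×1.76)/(17.9 + 5.38) = 153.2/23.28 = 6.581 mg/L.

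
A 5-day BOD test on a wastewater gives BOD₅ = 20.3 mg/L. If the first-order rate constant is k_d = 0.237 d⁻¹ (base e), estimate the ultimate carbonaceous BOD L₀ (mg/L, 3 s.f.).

BOD₅ = L₀(1 − e^(−5k_d)) ⇒ L₀ = BOD₅ / (1 − e^(−5×0.237))
= 20.3 / (1 − 0.3057) = 20.3 / 0.6943 = 29.24 mg/L.

L₀ ≈ 29.2 mg/L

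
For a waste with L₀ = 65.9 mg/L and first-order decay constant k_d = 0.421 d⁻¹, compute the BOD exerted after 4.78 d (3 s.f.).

y ≈ 57.1 mg/L

y_t = L₀(1 − e^(−k_d t)) = 65.9 × (1 − e^(−0.421×4.78))
= 65.9 × (1 − 0.1337) = 65.9 × 0.8663 = 57.09 mg/L.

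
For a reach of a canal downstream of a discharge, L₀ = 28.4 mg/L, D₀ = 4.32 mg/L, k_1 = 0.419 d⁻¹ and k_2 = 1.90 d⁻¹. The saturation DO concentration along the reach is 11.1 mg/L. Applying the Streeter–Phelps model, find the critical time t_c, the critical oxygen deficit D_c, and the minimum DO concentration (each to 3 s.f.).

With k_2/k_1 = 4.535 and 1 − D₀(k_2−k_1)/(k_1 L₀) = 0.4623,
t_c = ln(4.535 × 0.4623) / (1.90 − 0.419) = ln(2.097) / 1.481 = 0.7403/1.481 = 0.4999 d.
D_c = (k_1/k_2) L₀ e^(−k_1 t_c) = (0.419/1.90) × 28.4 × e^(−0.419×0.4999) = 0.2205 × 28.4 × 0.8110 = 5.079 mg/L.
Minimum DO = C_s − D_c = 11.1 − 5.079 = 6.021 mg/L.

t_c ≈ 0.500 d; D_c ≈ 5.08 mg/L; min DO ≈ 6.02 mg/L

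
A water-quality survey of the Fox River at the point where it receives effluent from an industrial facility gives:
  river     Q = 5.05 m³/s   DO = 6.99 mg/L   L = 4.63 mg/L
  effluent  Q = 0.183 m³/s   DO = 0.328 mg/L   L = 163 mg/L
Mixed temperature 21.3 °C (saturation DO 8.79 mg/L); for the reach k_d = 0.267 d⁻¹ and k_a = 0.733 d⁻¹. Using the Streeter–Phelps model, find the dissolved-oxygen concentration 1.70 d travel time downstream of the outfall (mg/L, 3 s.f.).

Mixed DO = (5.05×6.99 + 0.183×0.328)/(5.05+0.183) = 35.36/5.233 = 6.757 mg/L.
Mixed L₀ = (5.05×4.63 + 0.183×163)/(5.233) = 53.21/5.233 = 10.17 mg/L.
Initial deficit D₀ = C_s − DO₀ = 8.79 − 6.757 = 2.033 mg/L.
D(1.70) = [0.267×10.17/(0.733−0.267)](e^(−0.267×1.70) − e^(−0.733×1.70)) + 2.033 e^(−0.733×1.70)
= 5.826 × (0.6351 − 0.2876) + 2.033 × 0.2876 = 2.609 mg/L.
DO = 8.79 − 2.609 = 6.181 mg/L.

DO ≈ 6.18 mg/L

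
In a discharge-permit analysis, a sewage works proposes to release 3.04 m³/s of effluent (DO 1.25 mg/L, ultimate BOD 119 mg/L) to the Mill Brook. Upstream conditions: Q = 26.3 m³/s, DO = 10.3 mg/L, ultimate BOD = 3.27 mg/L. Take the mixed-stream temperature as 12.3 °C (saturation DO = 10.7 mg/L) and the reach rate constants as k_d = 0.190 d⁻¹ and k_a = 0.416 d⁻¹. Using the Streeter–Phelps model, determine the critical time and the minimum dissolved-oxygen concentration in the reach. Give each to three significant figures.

Mixed DO = (26.3×10.3 + 3.04×1.25)/(26.3+3.04) = 274.7/29.34 = 9.362 mg/L.
Mixed L₀ = (26.3×3.27 + 3.04×119)/(29.34) = 447.8/29.34 = 15.26 mg/L.
Initial deficit D₀ = C_s − DO₀ = 10.7 − 9.362 = 1.338 mg/L.
t_c = (1/0.2260) ln[(0.416/0.190)(1 − 1.338×0.2260/(0.190×15.26))] = 4.425 × ln(1.961) = 2.980 d.
D_c = (0.190/0.416) × 15.26 × e^(−0.190×2.980) = 0.4567 × 15.26 × 0.5676 = 3.957 mg/L.
Minimum DO = 10.7 − 3.957 = 6.743 mg/L.

t_c ≈ 2.98 d; minimum DO ≈ 6.74 mg/L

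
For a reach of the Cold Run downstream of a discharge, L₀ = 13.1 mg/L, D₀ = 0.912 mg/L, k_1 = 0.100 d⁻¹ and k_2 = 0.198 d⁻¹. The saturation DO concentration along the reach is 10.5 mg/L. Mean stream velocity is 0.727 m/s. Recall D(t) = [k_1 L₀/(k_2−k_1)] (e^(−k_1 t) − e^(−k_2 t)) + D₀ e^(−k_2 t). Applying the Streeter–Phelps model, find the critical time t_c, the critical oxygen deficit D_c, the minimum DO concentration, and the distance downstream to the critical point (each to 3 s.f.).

t_c ≈ 6.25 d; D_c ≈ 3.54 mg/L; min DO ≈ 6.96 mg/L; x_c ≈ 393 km

With k_2/k_1 = 1.980 and 1 − D₀(k_2−k_1)/(k_1 L₀) = 0.9318,
t_c = ln(1.980 × 0.9318) / (0.198 − 0.100) = ln(1.845) / 0.09800 = 0.6124/0.09800 = 6.249 d.
L(t_c) = L₀ e^(−k_1 t_c) = 13.1 × 0.5353 = 7.012 mg/L, and at the critical point k_2 D_c = k_1 L, so D_c = (0.100/0.198) × 7.012 = 3.542 mg/L.
Minimum DO = C_s − D_c = 10.5 − 3.542 = 6.958 mg/L.
x_c = v t_c = 0.727 m/s × 6.249 d × 86400 s/d = 392500 m ≈ 393 km.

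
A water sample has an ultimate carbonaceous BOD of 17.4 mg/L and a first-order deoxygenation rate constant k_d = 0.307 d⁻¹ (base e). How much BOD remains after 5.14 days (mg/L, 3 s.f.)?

L ≈ 3.59 mg/L

L_t = L₀ e^(−k_d t) = 17.4 × e^(−0.307×5.14) = 17.4 × 0.2064 = 3.591 mg/L.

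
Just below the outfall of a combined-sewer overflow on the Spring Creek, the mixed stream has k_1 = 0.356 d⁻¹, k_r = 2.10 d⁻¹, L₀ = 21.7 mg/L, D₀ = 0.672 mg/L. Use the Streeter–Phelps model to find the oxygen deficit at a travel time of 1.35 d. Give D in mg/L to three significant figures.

k_1 L₀/(k_r−k_1) = 0.356×21.7/(2.10−0.356) = 7.725/1.744 = 4.430 mg/L.
e^(−k_1 t) = e^(−0.356×1.350) = 0.6184; e^(−k_r t) = e^(−2.10×1.350) = 0.05872.
D = 4.430 × (0.6184 − 0.05872) + 0.672 × 0.05872 = 2.479 + 0.03946 = 2.519 mg/L.

D ≈ 2.52 mg/L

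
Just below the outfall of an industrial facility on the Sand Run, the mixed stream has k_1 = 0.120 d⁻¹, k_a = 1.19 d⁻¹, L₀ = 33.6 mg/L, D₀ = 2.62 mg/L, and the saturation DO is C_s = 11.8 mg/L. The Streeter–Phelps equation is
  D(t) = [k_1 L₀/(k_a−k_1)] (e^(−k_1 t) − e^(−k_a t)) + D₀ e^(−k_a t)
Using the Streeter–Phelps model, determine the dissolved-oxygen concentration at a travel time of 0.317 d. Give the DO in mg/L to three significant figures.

k_1 L₀/(k_a−k_1) = 0.120×33.6/(1.19−0.120) = 4.032/1.070 = 3.768 mg/L.
e^(−k_1 t) = e^(−0.120×0.3170) = 0.9627; e^(−k_a t) = e^(−1.19×0.3170) = 0.6858.
D = 3.768 × (0.9627 − 0.6858) + 2.62 × 0.6858 = 1.043 + 1.797 = 2.840 mg/L.
DO = C_s − D = 11.8 − 2.840 = 8.960 mg/L.

DO ≈ 8.96 mg/L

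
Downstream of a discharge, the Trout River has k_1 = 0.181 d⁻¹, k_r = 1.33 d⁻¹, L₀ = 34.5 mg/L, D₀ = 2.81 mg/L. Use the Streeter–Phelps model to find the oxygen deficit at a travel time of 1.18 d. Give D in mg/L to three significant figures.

k_1 L₀/(k_r−k_1) = 0.181×34.5/(1.33−0.181) = 6.244/1.149 = 5.435 mg/L.
e^(−k_1 t) = e^(−0.181×1.180) = 0.8077; e^(−k_r t) = e^(−1.33×1.180) = 0.2082.
D = 5.435 × (0.8077 − 0.2082) + 2.81 × 0.2082 = 3.258 + 0.5850 = 3.843 mg/L.

D ≈ 3.84 mg/L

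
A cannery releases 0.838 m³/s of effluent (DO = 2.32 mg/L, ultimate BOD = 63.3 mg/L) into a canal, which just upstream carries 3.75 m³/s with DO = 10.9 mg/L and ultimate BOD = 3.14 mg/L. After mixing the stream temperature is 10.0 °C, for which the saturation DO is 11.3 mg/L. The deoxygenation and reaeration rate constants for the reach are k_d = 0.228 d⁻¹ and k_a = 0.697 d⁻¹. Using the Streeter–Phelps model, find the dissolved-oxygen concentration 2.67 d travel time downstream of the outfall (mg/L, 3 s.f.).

Mixed DO = (3.75×10.9 + 0.838×2.32)/(3.75+0.838) = 42.82/4.588 = 9.333 mg/L.
Mixed L₀ = (3.75×3.14 + 0.838×63.3)/(4.588) = 64.82/4.588 = 14.13 mg/L.
Initial deficit D₀ = C_s − DO₀ = 11.3 − 9.333 = 1.967 mg/L.
D(2.67) = [0.228×14.13/(0.697−0.228)](e^(−0.228×2.67) − e^(−0.697×2.67)) + 1.967 e^(−0.697×2.67)
= 6.868 × (0.5440 − 0.1555) + 1.967 × 0.1555 = 2.974 mg/L.
DO = 11.3 − 2.974 = 8.326 mg/L.

DO ≈ 8.33 mg/L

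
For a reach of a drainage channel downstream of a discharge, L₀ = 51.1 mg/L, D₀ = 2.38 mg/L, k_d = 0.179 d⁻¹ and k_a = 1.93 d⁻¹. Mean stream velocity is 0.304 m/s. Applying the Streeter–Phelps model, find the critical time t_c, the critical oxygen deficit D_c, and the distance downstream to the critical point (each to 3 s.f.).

With k_a/k_d = 10.78 and 1 − D₀(k_a−k_d)/(k_d L₀) = 0.5444,
t_c = ln(10.78 × 0.5444) / (1.93 − 0.179) = ln(5.870) / 1.751 = 1.770/1.751 = 1.011 d.
D_c = (k_d/k_a) L₀ e^(−k_d t_c) = (0.179/1.93) × 51.1 × e^(−0.179×1.011) = 0.09275 × 51.1 × 0.8345 = 3.955 mg/L.
x_c = v t_c = 0.304 m/s × 1.011 d × 86400 s/d = 26550 m ≈ 26.5 km.

t_c ≈ 1.01 d; D_c ≈ 3.95 mg/L; x_c ≈ 26.5 km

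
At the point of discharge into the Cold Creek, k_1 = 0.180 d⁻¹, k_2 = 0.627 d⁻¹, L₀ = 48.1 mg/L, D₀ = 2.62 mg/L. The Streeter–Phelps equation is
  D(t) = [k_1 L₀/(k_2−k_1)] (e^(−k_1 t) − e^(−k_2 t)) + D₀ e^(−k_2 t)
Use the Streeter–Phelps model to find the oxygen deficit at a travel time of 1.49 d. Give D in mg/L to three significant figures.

D ≈ 8.23 mg/L

k_1 L₀/(k_2−k_1) = 0.180×48.1/(0.627−0.180) = 8.658/0.4470 = 19.37 mg/L.
e^(−k_1 t) = e^(−0.180×1.490) = 0.7648; e^(−k_2 t) = e^(−0.627×1.490) = 0.3929.
D = 19.37 × (0.7648 − 0.3929) + 2.62 × 0.3929 = 7.203 + 1.029 = 8.232 mg/L.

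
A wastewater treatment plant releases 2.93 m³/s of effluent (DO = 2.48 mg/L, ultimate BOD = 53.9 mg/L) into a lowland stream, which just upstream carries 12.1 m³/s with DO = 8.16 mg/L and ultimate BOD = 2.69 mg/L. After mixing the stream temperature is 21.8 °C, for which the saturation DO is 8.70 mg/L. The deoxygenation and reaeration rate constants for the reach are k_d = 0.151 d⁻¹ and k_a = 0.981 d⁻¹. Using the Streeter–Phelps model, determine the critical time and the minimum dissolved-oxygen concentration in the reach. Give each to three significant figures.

t_c ≈ 0.744 d; minimum DO ≈ 6.96 mg/L

Mixed DO = (12.1×8.16 + 2.93×2.48)/(12.1+2.93) = 106.0/15.03 = 7.053 mg/L.
Mixed L₀ = (12.1×2.69 + 2.93×53.9)/(15.03) = 190.5/15.03 = 12.67 mg/L.
Initial deficit D₀ = C_s − DO₀ = 8.70 − 7.053 = 1.647 mg/L.
t_c = (1/0.8300) ln[(0.981/0.151)(1 − 1.647×0.8300/(0.151×12.67))] = 1.205 × ln(1.855) = 0.7444 d.
D_c = (0.151/0.981) × 12.67 × e^(−0.151×0.7444) = 0.1539 × 12.67 × 0.8937 = 1.743 mg/L.
Minimum DO = 8.70 − 1.743 = 6.957 mg/L.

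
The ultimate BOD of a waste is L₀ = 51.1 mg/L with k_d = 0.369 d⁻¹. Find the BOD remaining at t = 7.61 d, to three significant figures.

L_t = L₀ e^(−k_d t) = 51.1 × e^(−0.369×7.61) = 51.1 × 0.06032 = 3.082 mg/L.

L ≈ 3.08 mg/L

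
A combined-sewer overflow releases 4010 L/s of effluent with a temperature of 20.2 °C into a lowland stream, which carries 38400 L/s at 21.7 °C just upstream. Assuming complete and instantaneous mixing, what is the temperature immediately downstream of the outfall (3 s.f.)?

Flow-weighted mixing: C = (Q_r C_r + Q_w C_w)/(Q_r + Q_w)
= (38400×21.7 + 4010×20.2)/(38400 + 4010) = 914300/42410 = 21.56 °C.

21.6 °C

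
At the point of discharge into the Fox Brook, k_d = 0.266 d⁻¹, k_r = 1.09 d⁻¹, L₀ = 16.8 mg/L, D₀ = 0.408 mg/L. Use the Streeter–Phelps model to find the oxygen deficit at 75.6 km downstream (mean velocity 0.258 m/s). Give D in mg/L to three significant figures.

D ≈ 2.08 mg/L

Travel time t = x/v = 75.6 km / (0.258 m/s) = 75600 m / 0.258 m/s = 293000 s = 3.391 d.
k_d L₀/(k_r−k_d) = 0.266×16.8/(1.09−0.266) = 4.469/0.8240 = 5.423 mg/L.
e^(−k_d t) = e^(−0.266×3.391) = 0.4057; e^(−k_r t) = e^(−1.09×3.391) = 0.02481.
D = 5.423 × (0.4057 − 0.02481) + 0.408 × 0.02481 = 2.066 + 0.01012 = 2.076 mg/L.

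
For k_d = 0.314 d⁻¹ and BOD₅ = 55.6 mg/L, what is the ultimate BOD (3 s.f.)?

L₀ ≈ 70.2 mg/L

BOD₅ = L₀(1 − e^(−5k_d)) ⇒ L₀ = BOD₅ / (1 − e^(−5×0.314))
= 55.6 / (1 − 0.2080) = 55.6 / 0.7920 = 70.21 mg/L.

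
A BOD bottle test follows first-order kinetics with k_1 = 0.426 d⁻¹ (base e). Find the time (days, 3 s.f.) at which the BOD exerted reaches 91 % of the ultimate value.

t ≈ 5.65 d

y/L₀ = 1 − e^(−k_1 t) = 0.91 ⇒ e^(−k_1 t) = 0.0900
t = −ln(0.0900) / 0.426 = 2.408 / 0.426 = 5.652 d.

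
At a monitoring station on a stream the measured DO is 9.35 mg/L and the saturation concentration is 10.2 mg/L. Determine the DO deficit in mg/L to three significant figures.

D ≈ 0.850 mg/L

D = C_s − C = 10.2 − 9.35 = 0.850 mg/L.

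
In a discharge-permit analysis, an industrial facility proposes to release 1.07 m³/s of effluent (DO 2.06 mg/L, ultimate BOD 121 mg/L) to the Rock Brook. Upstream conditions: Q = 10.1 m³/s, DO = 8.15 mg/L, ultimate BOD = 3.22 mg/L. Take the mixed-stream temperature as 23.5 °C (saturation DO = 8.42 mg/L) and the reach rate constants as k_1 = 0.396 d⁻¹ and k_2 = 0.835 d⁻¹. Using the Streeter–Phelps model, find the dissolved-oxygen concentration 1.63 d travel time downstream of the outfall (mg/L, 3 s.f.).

Mixed DO = (10.1×8.15 + 1.07×2.06)/(10.1+1.07) = 84.52/11.17 = 7.567 mg/L.
Mixed L₀ = (10.1×3.22 + 1.07×121)/(11.17) = 162.0/11.17 = 14.50 mg/L.
Initial deficit D₀ = C_s − DO₀ = 8.42 − 7.567 = 0.8534 mg/L.
D(1.63) = [0.396×14.50/(0.835−0.396)](e^(−0.396×1.63) − e^(−0.835×1.63)) + 0.8534 e^(−0.835×1.63)
= 13.08 × (0.5244 − 0.2564) + 0.8534 × 0.2564 = 3.725 mg/L.
DO = 8.42 − 3.725 = 4.695 mg/L.

DO ≈ 4.69 mg/L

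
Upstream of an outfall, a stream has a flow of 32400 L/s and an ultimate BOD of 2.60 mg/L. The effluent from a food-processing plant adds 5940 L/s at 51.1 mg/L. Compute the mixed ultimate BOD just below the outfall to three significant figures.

10.1 mg/L

Flow-weighted mixing: C = (Q_r C_r + Q_w C_w)/(Q_r + Q_w)
= (32400×2.60 + 5940×51.1)/(32400 + 5940) = 387800/38340 = 10.11 mg/L.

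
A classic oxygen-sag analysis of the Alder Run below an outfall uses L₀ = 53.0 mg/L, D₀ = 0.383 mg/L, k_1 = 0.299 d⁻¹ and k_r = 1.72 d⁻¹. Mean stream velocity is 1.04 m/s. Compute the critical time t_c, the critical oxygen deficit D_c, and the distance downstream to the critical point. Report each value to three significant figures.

t_c ≈ 1.21 d; D_c ≈ 6.42 mg/L; x_c ≈ 108 km

With k_r/k_1 = 5.753 and 1 − D₀(k_r−k_1)/(k_1 L₀) = 0.9657,
t_c = ln(5.753 × 0.9657) / (1.72 − 0.299) = ln(5.555) / 1.421 = 1.715/1.421 = 1.207 d.
L(t_c) = L₀ e^(−k_1 t_c) = 53.0 × 0.6971 = 36.95 mg/L, and at the critical point k_r D_c = k_1 L, so D_c = (0.299/1.72) × 36.95 = 6.423 mg/L.
x_c = v t_c = 1.04 m/s × 1.207 d × 86400 s/d = 108400 m ≈ 108 km.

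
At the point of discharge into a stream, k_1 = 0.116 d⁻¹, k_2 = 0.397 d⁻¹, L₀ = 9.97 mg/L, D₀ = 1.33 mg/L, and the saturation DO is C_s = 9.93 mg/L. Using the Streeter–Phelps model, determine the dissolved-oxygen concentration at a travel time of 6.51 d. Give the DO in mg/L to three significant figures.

k_1 L₀/(k_2−k_1) = 0.116×9.97/(0.397−0.116) = 1.157/0.2810 = 4.116 mg/L.
e^(−k_1 t) = e^(−0.116×6.510) = 0.4699; e^(−k_2 t) = e^(−0.397×6.510) = 0.07544.
D = 4.116 × (0.4699 − 0.07544) + 1.33 × 0.07544 = 1.624 + 0.1003 = 1.724 mg/L.
DO = C_s − D = 9.93 − 1.724 = 8.206 mg/L.

DO ≈ 8.21 mg/L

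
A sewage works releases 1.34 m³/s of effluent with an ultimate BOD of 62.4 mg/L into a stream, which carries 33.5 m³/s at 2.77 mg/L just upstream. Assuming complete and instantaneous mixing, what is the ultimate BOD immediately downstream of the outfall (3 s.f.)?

5.06 mg/L

Flow-weighted mixing: C = (Q_r C_r + Q_w C_w)/(Q_r + Q_w)
= (33.5×2.77 + 1.34×62.4)/(33.5 + 1.34) = 176.4/34.84 = 5.063 mg/L.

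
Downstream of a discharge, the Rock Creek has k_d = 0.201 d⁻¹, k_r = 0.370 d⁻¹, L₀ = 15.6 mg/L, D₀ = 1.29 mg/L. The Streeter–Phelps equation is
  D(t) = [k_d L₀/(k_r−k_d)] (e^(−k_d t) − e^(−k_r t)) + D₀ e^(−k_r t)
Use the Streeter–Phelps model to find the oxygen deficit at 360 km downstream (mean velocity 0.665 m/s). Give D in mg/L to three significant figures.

D ≈ 3.57 mg/L

Travel time t = x/v = 360 km / (0.665 m/s) = 360000 m / 0.665 m/s = 541400 s = 6.266 d.
k_d L₀/(k_r−k_d) = 0.201×15.6/(0.370−0.201) = 3.136/0.1690 = 18.55 mg/L.
e^(−k_d t) = e^(−0.201×6.266) = 0.2838; e^(−k_r t) = e^(−0.370×6.266) = 0.09844.
D = 18.55 × (0.2838 − 0.09844) + 1.29 × 0.09844 = 3.440 + 0.1270 = 3.567 mg/L.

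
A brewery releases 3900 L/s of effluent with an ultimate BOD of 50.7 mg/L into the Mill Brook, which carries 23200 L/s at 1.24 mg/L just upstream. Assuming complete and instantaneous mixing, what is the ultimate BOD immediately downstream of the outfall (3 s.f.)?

8.36 mg/L

Flow-weighted mixing: C = (Q_r C_r + Q_w C_w)/(Q_r + Q_w)
= (23200×1.24 + 3900×50.7)/(23200 + 3900) = 226500/27100 = 8.358 mg/L.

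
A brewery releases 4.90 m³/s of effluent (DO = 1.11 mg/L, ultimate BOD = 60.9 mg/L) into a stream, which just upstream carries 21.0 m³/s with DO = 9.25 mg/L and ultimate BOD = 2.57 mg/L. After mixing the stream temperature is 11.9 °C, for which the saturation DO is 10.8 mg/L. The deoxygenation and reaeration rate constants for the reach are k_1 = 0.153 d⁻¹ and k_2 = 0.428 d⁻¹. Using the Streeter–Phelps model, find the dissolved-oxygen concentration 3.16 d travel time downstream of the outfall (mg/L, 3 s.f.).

Mixed DO = (21.0×9.25 + 4.90×1.11)/(21.0+4.90) = 199.7/25.90 = 7.710 mg/L.
Mixed L₀ = (21.0×2.57 + 4.90×60.9)/(25.90) = 352.4/25.90 = 13.61 mg/L.
Initial deficit D₀ = C_s − DO₀ = 10.8 − 7.710 = 3.090 mg/L.
D(3.16) = [0.153×13.61/(0.428−0.153)](e^(−0.153×3.16) − e^(−0.428×3.16)) + 3.090 e^(−0.428×3.16)
= 7.570 × (0.6166 − 0.2586) + 3.090 × 0.2586 = 3.509 mg/L.
DO = 10.8 − 3.509 = 7.291 mg/L.

DO ≈ 7.29 mg/L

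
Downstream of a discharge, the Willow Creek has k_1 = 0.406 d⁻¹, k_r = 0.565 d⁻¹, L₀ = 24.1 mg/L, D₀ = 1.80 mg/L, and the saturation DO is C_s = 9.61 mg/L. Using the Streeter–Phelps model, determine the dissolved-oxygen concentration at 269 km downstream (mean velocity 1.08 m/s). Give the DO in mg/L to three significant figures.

DO ≈ 2.24 mg/L

Travel time t = x/v = 269 km / (1.08 m/s) = 269000 m / 1.08 m/s = 249100 s = 2.883 d.
k_1 L₀/(k_r−k_1) = 0.406×24.1/(0.565−0.406) = 9.785/0.1590 = 61.54 mg/L.
e^(−k_1 t) = e^(−0.406×2.883) = 0.3102; e^(−k_r t) = e^(−0.565×2.883) = 0.1962.
D = 61.54 × (0.3102 − 0.1962) + 1.80 × 0.1962 = 7.020 + 0.3531 = 7.373 mg/L.
DO = C_s − D = 9.61 − 7.373 = 2.237 mg/L.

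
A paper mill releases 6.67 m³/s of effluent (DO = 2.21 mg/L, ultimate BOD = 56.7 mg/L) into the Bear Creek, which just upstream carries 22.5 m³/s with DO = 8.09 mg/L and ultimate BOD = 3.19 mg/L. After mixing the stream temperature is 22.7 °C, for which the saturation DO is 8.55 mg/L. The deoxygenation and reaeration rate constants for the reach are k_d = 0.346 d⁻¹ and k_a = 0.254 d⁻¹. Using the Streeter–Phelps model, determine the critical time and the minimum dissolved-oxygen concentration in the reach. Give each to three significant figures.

t_c ≈ 3.03 d; minimum DO ≈ 1.18 mg/L

Mixed DO = (22.5×8.09 + 6.67×2.21)/(22.5+6.67) = 196.8/29.17 = 6.745 mg/L.
Mixed L₀ = (22.5×3.19 + 6.67×56.7)/(29.17) = 450.0/29.17 = 15.43 mg/L.
Initial deficit D₀ = C_s − DO₀ = 8.55 − 6.745 = 1.805 mg/L.
t_c = (1/-0.09200) ln[(0.254/0.346)(1 − 1.805×-0.09200/(0.346×15.43))] = -10.87 × ln(0.7569) = 3.027 d.
D_c = (0.346/0.254) × 15.43 × e^(−0.346×3.027) = 1.362 × 15.43 × 0.3509 = 7.373 mg/L.
Minimum DO = 8.55 − 7.373 = 1.177 mg/L.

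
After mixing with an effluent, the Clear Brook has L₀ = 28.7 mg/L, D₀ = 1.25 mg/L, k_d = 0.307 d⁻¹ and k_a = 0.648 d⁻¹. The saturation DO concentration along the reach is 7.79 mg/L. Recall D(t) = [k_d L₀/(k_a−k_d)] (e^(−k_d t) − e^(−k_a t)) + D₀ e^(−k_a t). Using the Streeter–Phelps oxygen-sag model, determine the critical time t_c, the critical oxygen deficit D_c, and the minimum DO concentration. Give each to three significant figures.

t_c ≈ 2.05 d; D_c ≈ 7.26 mg/L; min DO ≈ 0.533 mg/L

t_c = [1/(k_a−k_d)] ln[(k_a/k_d)(1 − D₀(k_a−k_d)/(k_d L₀))]
= [1/(0.648−0.307)] ln[(0.648/0.307)(1 − 1.25×0.3410/(0.307×28.7))]
= (1/0.3410) ln[2.111 × 0.9516] = 2.933 × ln(2.009) = 2.933 × 0.6975 = 2.045 d.
L(t_c) = L₀ e^(−k_d t_c) = 28.7 × 0.5337 = 15.32 mg/L, and at the critical point k_a D_c = k_d L, so D_c = (0.307/0.648) × 15.32 = 7.257 mg/L.
Minimum DO = C_s − D_c = 7.79 − 7.257 = 0.5332 mg/L.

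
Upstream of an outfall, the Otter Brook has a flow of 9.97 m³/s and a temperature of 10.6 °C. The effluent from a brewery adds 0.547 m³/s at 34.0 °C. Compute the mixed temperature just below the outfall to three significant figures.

Flow-weighted mixing: C = (Q_r C_r + Q_w C_w)/(Q_r + Q_w)
= (9.97×10.6 + 0.547×34.0)/(9.97 + 0.547) = 124.3/10.52 = 11.82 °C.

11.8 °C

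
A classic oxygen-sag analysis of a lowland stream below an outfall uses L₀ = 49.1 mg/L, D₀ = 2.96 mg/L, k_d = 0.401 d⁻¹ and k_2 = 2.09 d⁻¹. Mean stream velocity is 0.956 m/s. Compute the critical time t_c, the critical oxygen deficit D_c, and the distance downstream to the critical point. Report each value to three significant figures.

t_c ≈ 0.804 d; D_c ≈ 6.82 mg/L; x_c ≈ 66.4 km

At the critical point dD/dt = 0, so k_d L₀ e^(−k_d t) = k_2 D. Substituting D(t) from the Streeter–Phelps equation and solving for t gives
t_c = ln[(k_2/k_d)(1 − D₀(k_2−k_d)/(k_d L₀))] / (k_2−k_d).
Here k_2−k_d = 1.689 d⁻¹ and 1 − D₀(k_2−k_d)/(k_d L₀) = 1 − 2.96×1.689/(0.401×49.1) = 0.7461, so
t_c = ln(5.212 × 0.7461) / 1.689 = 1.358 / 1.689 = 0.8040 d.
L(t_c) = L₀ e^(−k_d t_c) = 49.1 × 0.7244 = 35.57 mg/L, and at the critical point k_2 D_c = k_d L, so D_c = (0.401/2.09) × 35.57 = 6.824 mg/L.
x_c = v t_c = 0.956 m/s × 0.8040 d × 86400 s/d = 66410 m ≈ 66.4 km.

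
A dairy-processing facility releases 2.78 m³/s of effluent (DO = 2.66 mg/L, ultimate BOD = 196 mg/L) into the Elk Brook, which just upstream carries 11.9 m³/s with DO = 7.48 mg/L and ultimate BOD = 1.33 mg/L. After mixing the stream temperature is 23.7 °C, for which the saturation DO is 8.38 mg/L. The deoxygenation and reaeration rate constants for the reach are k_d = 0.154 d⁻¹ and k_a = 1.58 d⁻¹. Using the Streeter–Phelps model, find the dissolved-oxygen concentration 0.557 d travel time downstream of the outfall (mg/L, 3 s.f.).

Mixed DO = (11.9×7.48 + 2.78×2.66)/(11.9+2.78) = 96.41/14.68 = 6.567 mg/L.
Mixed L₀ = (11.9×1.33 + 2.78×196)/(14.68) = 560.7/14.68 = 38.20 mg/L.
Initial deficit D₀ = C_s − DO₀ = 8.38 − 6.567 = 1.813 mg/L.
D(0.557) = [0.154×38.20/(1.58−0.154)](e^(−0.154×0.557) − e^(−1.58×0.557)) + 1.813 e^(−1.58×0.557)
= 4.125 × (0.9178 − 0.4148) + 1.813 × 0.4148 = 2.827 mg/L.
DO = 8.38 − 2.827 = 5.553 mg/L.

DO ≈ 5.55 mg/L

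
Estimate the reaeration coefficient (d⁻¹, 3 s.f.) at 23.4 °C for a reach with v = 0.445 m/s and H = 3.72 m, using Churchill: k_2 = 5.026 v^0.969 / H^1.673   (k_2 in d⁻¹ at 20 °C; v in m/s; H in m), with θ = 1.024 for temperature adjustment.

k_2(20) = 5.026 × 0.445^0.969 / 3.72^1.673 = 5.026 × 0.4563 / 9.006 = 0.2547 d⁻¹.
k_2(23.4) = 0.2547 × 1.024^(23.4−20) = 0.2547 × 1.084 = 0.2760 d⁻¹.

k_2 ≈ 0.276 d⁻¹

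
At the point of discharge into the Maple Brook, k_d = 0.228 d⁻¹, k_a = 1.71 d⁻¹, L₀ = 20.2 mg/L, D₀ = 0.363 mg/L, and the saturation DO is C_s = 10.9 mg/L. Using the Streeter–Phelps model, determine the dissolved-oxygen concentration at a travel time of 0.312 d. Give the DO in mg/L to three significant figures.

DO ≈ 9.62 mg/L

k_d L₀/(k_a−k_d) = 0.228×20.2/(1.71−0.228) = 4.606/1.482 = 3.108 mg/L.
e^(−k_d t) = e^(−0.228×0.3120) = 0.9313; e^(−k_a t) = e^(−1.71×0.3120) = 0.5865.
D = 3.108 × (0.9313 − 0.5865) + 0.363 × 0.5865 = 1.072 + 0.2129 = 1.284 mg/L.
DO = C_s − D = 10.9 − 1.284 = 9.616 mg/L.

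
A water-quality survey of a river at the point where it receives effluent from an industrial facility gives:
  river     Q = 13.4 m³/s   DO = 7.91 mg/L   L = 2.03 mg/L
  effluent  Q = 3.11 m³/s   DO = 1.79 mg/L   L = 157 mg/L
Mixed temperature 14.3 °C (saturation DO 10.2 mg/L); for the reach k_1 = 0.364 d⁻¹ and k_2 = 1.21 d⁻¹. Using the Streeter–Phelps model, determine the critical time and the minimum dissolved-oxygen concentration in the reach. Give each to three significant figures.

Mixed DO = (13.4×7.91 + 3.11×1.79)/(13.4+3.11) = 111.6/16.51 = 6.757 mg/L.
Mixed L₀ = (13.4×2.03 + 3.11×157)/(16.51) = 515.5/16.51 = 31.22 mg/L.
Initial deficit D₀ = C_s − DO₀ = 10.2 − 6.757 = 3.443 mg/L.
t_c = (1/0.8460) ln[(1.21/0.364)(1 − 3.443×0.8460/(0.364×31.22))] = 1.182 × ln(2.472) = 1.070 d.
D_c = (0.364/1.21) × 31.22 × e^(−0.364×1.070) = 0.3008 × 31.22 × 0.6774 = 6.363 mg/L.
Minimum DO = 10.2 − 6.363 = 3.837 mg/L.

t_c ≈ 1.07 d; minimum DO ≈ 3.84 mg/L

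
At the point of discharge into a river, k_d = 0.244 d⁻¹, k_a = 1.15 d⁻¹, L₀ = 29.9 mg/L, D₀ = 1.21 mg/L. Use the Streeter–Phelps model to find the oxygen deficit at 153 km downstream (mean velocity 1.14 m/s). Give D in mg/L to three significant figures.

Travel time t = x/v = 153 km / (1.14 m/s) = 153000 m / 1.14 m/s = 134200 s = 1.553 d.
k_d L₀/(k_a−k_d) = 0.244×29.9/(1.15−0.244) = 7.296/0.9060 = 8.053 mg/L.
e^(−k_d t) = e^(−0.244×1.553) = 0.6845; e^(−k_a t) = e^(−1.15×1.553) = 0.1676.
D = 8.053 × (0.6845 − 0.1676) + 1.21 × 0.1676 = 4.163 + 0.2028 = 4.366 mg/L.

D ≈ 4.37 mg/L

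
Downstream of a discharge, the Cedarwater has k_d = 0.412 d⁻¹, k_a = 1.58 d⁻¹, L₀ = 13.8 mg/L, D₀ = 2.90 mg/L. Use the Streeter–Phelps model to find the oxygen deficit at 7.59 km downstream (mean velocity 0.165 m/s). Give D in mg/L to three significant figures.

D ≈ 3.06 mg/L

Travel time t = x/v = 7.59 km / (0.165 m/s) = 7590 m / 0.165 m/s = 46000 s = 0.5324 d.
k_d L₀/(k_a−k_d) = 0.412×13.8/(1.58−0.412) = 5.686/1.168 = 4.868 mg/L.
e^(−k_d t) = e^(−0.412×0.5324) = 0.8030; e^(−k_a t) = e^(−1.58×0.5324) = 0.4312.
D = 4.868 × (0.8030 − 0.4312) + 2.90 × 0.4312 = 1.810 + 1.250 = 3.061 mg/L.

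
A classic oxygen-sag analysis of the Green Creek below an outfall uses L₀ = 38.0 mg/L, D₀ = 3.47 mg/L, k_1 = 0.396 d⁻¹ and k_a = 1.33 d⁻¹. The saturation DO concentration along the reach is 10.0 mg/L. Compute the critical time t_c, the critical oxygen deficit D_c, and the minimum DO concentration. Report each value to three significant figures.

With k_a/k_1 = 3.359 and 1 − D₀(k_a−k_1)/(k_1 L₀) = 0.7846,
t_c = ln(3.359 × 0.7846) / (1.33 − 0.396) = ln(2.635) / 0.9340 = 0.9690/0.9340 = 1.037 d.
D_c = (k_1/k_a) L₀ e^(−k_1 t_c) = (0.396/1.33) × 38.0 × e^(−0.396×1.037) = 0.2977 × 38.0 × 0.6631 = 7.503 mg/L.
Minimum DO = C_s − D_c = 10.0 − 7.503 = 2.497 mg/L.

t_c ≈ 1.04 d; D_c ≈ 7.50 mg/L; min DO ≈ 2.50 mg/L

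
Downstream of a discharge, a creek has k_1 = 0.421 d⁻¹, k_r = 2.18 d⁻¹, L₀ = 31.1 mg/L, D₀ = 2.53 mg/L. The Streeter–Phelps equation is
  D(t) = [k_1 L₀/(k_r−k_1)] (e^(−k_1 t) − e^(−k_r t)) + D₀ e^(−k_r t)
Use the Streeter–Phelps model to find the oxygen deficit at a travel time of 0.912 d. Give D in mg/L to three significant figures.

D ≈ 4.40 mg/L

k_1 L₀/(k_r−k_1) = 0.421×31.1/(2.18−0.421) = 13.09/1.759 = 7.443 mg/L.
e^(−k_1 t) = e^(−0.421×0.9120) = 0.6812; e^(−k_r t) = e^(−2.18×0.9120) = 0.1369.
D = 7.443 × (0.6812 − 0.1369) + 2.53 × 0.1369 = 4.051 + 0.3465 = 4.397 mg/L.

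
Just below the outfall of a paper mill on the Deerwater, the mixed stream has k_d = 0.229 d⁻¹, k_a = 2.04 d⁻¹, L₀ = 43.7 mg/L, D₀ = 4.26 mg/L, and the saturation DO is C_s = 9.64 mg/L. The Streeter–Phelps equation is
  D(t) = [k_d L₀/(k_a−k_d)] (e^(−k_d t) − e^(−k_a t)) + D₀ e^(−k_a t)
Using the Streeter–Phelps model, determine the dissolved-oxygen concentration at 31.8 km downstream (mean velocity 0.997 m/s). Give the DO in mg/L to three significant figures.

Travel time t = x/v = 31.8 km / (0.997 m/s) = 31800 m / 0.997 m/s = 31900 s = 0.3692 d.
k_d L₀/(k_a−k_d) = 0.229×43.7/(2.04−0.229) = 10.01/1.811 = 5.526 mg/L.
e^(−k_d t) = e^(−0.229×0.3692) = 0.9189; e^(−k_a t) = e^(−2.04×0.3692) = 0.4709.
D = 5.526 × (0.9189 − 0.4709) + 4.26 × 0.4709 = 2.476 + 2.006 = 4.482 mg/L.
DO = C_s − D = 9.64 − 4.482 = 5.158 mg/L.

DO ≈ 5.16 mg/L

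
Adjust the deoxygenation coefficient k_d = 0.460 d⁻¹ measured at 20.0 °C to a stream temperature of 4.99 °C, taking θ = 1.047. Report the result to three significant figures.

k_d ≈ 0.231 d⁻¹

k_d(T₂) = k_d(T₁) · θ^(T₂−T₁) = 0.460 × 1.047^(4.99−20.0)
= 0.460 × 1.047^-15.0 = 0.460 × 0.5019 = 0.2309 d⁻¹.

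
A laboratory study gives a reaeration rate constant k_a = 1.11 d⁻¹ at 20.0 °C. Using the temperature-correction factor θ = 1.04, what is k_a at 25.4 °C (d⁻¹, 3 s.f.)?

k_a(T₂) = k_a(T₁) · θ^(T₂−T₁) = 1.11 × 1.04^(25.4−20.0)
= 1.11 × 1.04^5.40 = 1.11 × 1.236 = 1.372 d⁻¹.

k_a ≈ 1.37 d⁻¹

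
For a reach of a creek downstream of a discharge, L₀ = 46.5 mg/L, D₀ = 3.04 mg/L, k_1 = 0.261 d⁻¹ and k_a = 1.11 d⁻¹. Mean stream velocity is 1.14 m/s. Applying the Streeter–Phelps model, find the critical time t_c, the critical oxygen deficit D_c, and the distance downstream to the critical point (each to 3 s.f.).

With k_a/k_1 = 4.253 and 1 − D₀(k_a−k_1)/(k_1 L₀) = 0.7873,
t_c = ln(4.253 × 0.7873) / (1.11 − 0.261) = ln(3.348) / 0.8490 = 1.208/0.8490 = 1.423 d.
L(t_c) = L₀ e^(−k_1 t_c) = 46.5 × 0.6897 = 32.07 mg/L, and at the critical point k_a D_c = k_1 L, so D_c = (0.261/1.11) × 32.07 = 7.541 mg/L.
x_c = v t_c = 1.14 m/s × 1.423 d × 86400 s/d = 140200 m ≈ 140 km.

t_c ≈ 1.42 d; D_c ≈ 7.54 mg/L; x_c ≈ 140 km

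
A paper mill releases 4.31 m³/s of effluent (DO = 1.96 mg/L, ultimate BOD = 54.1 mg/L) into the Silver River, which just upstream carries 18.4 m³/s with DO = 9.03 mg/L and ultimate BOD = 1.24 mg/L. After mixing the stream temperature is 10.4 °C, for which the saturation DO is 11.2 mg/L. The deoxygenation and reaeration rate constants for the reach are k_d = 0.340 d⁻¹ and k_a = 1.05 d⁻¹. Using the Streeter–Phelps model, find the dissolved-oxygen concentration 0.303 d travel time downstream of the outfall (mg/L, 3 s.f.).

DO ≈ 7.70 mg/L

Mixed DO = (18.4×9.03 + 4.31×1.96)/(18.4+4.31) = 174.6/22.71 = 7.688 mg/L.
Mixed L₀ = (18.4×1.24 + 4.31×54.1)/(22.71) = 256.0/22.71 = 11.27 mg/L.
Initial deficit D₀ = C_s − DO₀ = 11.2 − 7.688 = 3.512 mg/L.
D(0.303) = [0.340×11.27/(1.05−0.340)](e^(−0.340×0.303) − e^(−1.05×0.303)) + 3.512 e^(−1.05×0.303)
= 5.398 × (0.9021 − 0.7275) + 3.512 × 0.7275 = 3.497 mg/L.
DO = 11.2 − 3.497 = 7.703 mg/L.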